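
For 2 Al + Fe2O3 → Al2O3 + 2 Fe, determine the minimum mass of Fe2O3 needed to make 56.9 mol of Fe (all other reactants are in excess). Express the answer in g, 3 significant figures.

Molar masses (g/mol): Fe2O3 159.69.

n(Fe) = 56.90 mol
n(Fe2O3) = (1/2) × 56.90 = 28.45 mol
mass = 28.45 × 159.69 = 4543 g

4540 g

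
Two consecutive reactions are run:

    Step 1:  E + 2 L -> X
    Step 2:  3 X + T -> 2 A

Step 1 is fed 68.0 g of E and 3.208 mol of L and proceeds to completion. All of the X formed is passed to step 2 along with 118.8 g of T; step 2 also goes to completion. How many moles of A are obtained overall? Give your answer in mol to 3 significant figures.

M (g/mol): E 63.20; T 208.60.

Step 1:
n(E) = 68.00 / 63.20 = 1.076 mol
n(L) = 3.208 mol
n/ν for E = 1.076/1 = 1.076
n/ν for L = 3.208/2 = 1.604
Smallest n/ν is E → limiting reagent.
n(X) produced = (1/1) × 1.076 = 1.076 mol
Step 2:
n(X) available = 1.076 mol
n(T) = 118.8 / 208.60 = 0.5695 mol
n/ν for X = 1.076/3 = 0.3587
n/ν for T = 0.5695/1 = 0.5695
Smallest n/ν is X → limiting reagent.
n(A) = (2/3) × 1.076 = 0.7173 mol

0.717 mol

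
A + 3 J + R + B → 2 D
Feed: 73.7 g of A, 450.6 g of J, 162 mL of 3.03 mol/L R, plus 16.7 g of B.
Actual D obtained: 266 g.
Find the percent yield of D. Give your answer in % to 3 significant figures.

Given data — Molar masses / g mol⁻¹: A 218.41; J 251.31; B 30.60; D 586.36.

67.2 %

n(A) = 73.70 / 218.41 = 0.3374 mol
n(J) = 450.6 / 251.31 = 1.793 mol
n(R) = 3.03 × 162.0/1000 = 0.4909 mol
n(B) = 16.70 / 30.60 = 0.5458 mol
n/ν → A: 0.3374, J: 0.5977, R: 0.4909, B: 0.5458; A is limiting.
theoretical n(D) = (2/1) × 0.3374 = 0.6748 mol → 395.7 g
% yield = 266 / 395.7 × 100 = 67.22 %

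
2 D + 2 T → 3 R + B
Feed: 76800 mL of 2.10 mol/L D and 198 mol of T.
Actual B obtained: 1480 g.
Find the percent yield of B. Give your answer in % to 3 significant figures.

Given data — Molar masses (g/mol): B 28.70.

63.9 %

n(D) = 2.10 × 76800/1000 = 161.3 mol
n(T) = 198.0 mol
n/ν for D = 161.3/2 = 80.65
n/ν for T = 198.0/2 = 99.00
Smallest n/ν is D → limiting reagent.
theoretical n(B) = (1/2) × 161.3 = 80.65 mol → 2315 g
% yield = 1480 / 2315 × 100 = 63.93 %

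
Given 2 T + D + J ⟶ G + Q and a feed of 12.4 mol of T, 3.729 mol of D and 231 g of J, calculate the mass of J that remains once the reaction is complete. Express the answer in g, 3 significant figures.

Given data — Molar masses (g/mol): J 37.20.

n(T) = 12.40 mol
n(D) = 3.729 mol
n(J) = 231.0 / 37.20 = 6.210 mol
n/ν for T = 12.40/2 = 6.200
n/ν for D = 3.729/1 = 3.729
n/ν for J = 6.210/1 = 6.210
Smallest n/ν is D → limiting reagent.
J consumed = (1/1) × 3.729 = 3.729 mol
J remaining = 6.210 − 3.729 = 2.481 mol
mass = 2.481 × 37.20 = 92.29 g

92.3 g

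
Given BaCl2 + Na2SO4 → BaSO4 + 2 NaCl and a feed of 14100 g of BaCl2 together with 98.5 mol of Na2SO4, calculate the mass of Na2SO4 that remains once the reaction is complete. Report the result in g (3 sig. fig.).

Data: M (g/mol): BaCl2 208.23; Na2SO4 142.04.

n(BaCl2) = 14100 / 208.23 = 67.71 mol
n(Na2SO4) = 98.50 mol
n/ν → BaCl2: 67.71, Na2SO4: 98.50; BaCl2 is limiting.
Na2SO4 consumed = (1/1) × 67.71 = 67.71 mol
Na2SO4 remaining = 98.50 − 67.71 = 30.79 mol
mass = 30.79 × 142.04 = 4373 g

4370 g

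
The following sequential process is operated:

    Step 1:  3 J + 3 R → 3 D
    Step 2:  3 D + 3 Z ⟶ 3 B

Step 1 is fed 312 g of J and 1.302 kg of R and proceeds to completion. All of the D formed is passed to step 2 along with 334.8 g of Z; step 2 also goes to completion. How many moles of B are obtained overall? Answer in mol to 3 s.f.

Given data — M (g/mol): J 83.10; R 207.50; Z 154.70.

Step 1:
n(J) = 312.0 / 83.10 = 3.755 mol
n(R) = 1.302×1000 / 207.50 = 6.275 mol
n/ν for J = 3.755/3 = 1.252
n/ν for R = 6.275/3 = 2.092
Smallest n/ν is J → limiting reagent.
n(D) produced = (3/3) × 3.755 = 3.755 mol
Step 2:
n(D) available = 3.755 mol
n(Z) = 334.8 / 154.70 = 2.164 mol
n/ν for D = 3.755/3 = 1.252
n/ν for Z = 2.164/3 = 0.7213
Smallest n/ν is Z → limiting reagent.
n(B) = (3/3) × 2.164 = 2.164 mol

2.16 mol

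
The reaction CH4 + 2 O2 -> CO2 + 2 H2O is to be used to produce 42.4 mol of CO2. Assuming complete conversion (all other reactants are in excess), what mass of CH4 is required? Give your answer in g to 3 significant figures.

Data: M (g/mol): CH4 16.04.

n(CO2) = 42.40 mol
n(CH4) = (1/1) × 42.40 = 42.40 mol
mass = 42.40 × 16.04 = 680.1 g

680 g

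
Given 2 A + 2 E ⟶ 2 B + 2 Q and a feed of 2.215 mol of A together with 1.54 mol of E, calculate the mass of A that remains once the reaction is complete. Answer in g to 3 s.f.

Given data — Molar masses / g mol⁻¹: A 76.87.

51.9 g

n(A) = 2.215 mol
n(E) = 1.540 mol
n/ν for A = 2.215/2 = 1.108
n/ν for E = 1.540/2 = 0.7700
Smallest n/ν is E → limiting reagent.
A consumed = (2/2) × 1.540 = 1.540 mol
A remaining = 2.215 − 1.540 = 0.6750 mol
mass = 0.6750 × 76.87 = 51.89 g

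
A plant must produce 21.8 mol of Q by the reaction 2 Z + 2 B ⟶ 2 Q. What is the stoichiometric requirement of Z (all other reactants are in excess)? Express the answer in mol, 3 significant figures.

21.8 mol

n(Q) = 21.80 mol
n(Z) = (2/2) × 21.80 = 21.80 mol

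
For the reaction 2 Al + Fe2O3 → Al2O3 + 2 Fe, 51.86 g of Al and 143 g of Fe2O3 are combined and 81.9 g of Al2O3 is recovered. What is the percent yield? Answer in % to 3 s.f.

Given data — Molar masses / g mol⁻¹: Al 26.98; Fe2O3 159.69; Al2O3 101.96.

n(Al) = 51.86 / 26.98 = 1.922 mol
n(Fe2O3) = 143.0 / 159.69 = 0.8955 mol
n/ν for Al = 1.922/2 = 0.9610
n/ν for Fe2O3 = 0.8955/1 = 0.8955
Smallest n/ν is Fe2O3 → limiting reagent.
theoretical n(Al2O3) = (1/1) × 0.8955 = 0.8955 mol → 91.31 g
% yield = 81.9 / 91.31 × 100 = 89.69 %

89.7 %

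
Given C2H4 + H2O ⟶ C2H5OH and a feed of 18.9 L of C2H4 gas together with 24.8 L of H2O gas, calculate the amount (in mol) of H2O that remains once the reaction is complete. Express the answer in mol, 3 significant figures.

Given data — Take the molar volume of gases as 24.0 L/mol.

n(C2H4) = 18.90 / 24.0 = 0.7875 mol
n(H2O) = 24.80 / 24.0 = 1.033 mol
n/ν for C2H4 = 0.7875/1 = 0.7875
n/ν for H2O = 1.033/1 = 1.033
Smallest n/ν is C2H4 → limiting reagent.
H2O consumed = (1/1) × 0.7875 = 0.7875 mol
H2O remaining = 1.033 − 0.7875 = 0.2455 mol

0.246 mol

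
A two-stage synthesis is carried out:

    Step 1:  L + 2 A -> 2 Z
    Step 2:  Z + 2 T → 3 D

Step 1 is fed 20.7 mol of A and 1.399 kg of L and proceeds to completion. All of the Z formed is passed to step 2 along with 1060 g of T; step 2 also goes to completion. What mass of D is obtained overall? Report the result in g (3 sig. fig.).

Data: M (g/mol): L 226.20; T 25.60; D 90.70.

Step 1:
n(A) = 20.70 mol
n(L) = 1.399×1000 / 226.20 = 6.185 mol
n/ν for A = 20.70/2 = 10.35
n/ν for L = 6.185/1 = 6.185
Smallest n/ν is L → limiting reagent.
n(Z) produced = (2/1) × 6.185 = 12.37 mol
Step 2:
n(Z) available = 12.37 mol
n(T) = 1060 / 25.60 = 41.41 mol
n/ν for Z = 12.37/1 = 12.37
n/ν for T = 41.41/2 = 20.71
Smallest n/ν is Z → limiting reagent.
n(D) = (3/1) × 12.37 = 37.11 mol
mass = 37.11 × 90.70 = 3366 g

3370 g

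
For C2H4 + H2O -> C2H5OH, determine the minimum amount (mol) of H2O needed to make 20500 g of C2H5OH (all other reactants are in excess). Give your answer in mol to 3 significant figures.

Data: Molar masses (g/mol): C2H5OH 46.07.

n(C2H5OH) = 20500 / 46.07 = 445.0 mol
n(H2O) = (1/1) × 445.0 = 445.0 mol

445 mol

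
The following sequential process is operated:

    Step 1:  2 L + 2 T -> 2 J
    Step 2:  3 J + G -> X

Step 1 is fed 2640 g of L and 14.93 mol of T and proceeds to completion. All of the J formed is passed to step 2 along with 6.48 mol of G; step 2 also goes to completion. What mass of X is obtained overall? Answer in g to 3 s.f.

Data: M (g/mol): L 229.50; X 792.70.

3040 g

Step 1:
n(L) = 2640 / 229.50 = 11.50 mol
n(T) = 14.93 mol
n/ν → L: 5.750, T: 7.465; L is limiting.
n(J) produced = (2/2) × 11.50 = 11.50 mol
Step 2:
n(J) available = 11.50 mol
n(G) = 6.480 mol
n/ν → J: 3.833, G: 6.480; J is limiting.
n(X) = (1/3) × 11.50 = 3.833 mol
mass = 3.833 × 792.70 = 3038 g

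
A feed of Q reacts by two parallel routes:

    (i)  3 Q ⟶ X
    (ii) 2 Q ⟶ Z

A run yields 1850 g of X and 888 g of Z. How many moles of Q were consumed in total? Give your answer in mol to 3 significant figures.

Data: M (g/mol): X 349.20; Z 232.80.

23.5 mol

n(X) = 1850 / 349.20 = 5.298 mol
n(Z) = 888 / 232.80 = 3.814 mol
n(Q) via (i) = (3/1)×5.298 = 15.89 mol
n(Q) via (ii) = (2/1)×3.814 = 7.628 mol
total n(Q) = 15.89 + 7.628 = 23.52 mol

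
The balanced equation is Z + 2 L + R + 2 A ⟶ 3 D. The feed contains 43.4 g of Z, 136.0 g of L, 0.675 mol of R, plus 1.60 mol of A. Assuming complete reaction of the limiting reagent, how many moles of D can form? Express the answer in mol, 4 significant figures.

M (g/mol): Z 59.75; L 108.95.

1.872 mol

n(Z) = 43.40 / 59.75 = 0.7264 mol
n(L) = 136.0 / 108.95 = 1.248 mol
n(R) = 0.6750 mol
n(A) = 1.600 mol
n/ν → Z: 0.7264, L: 0.6240, R: 0.6750, A: 0.8000; L is limiting.
n(D) = (3/2) × 1.248 = 1.872 mol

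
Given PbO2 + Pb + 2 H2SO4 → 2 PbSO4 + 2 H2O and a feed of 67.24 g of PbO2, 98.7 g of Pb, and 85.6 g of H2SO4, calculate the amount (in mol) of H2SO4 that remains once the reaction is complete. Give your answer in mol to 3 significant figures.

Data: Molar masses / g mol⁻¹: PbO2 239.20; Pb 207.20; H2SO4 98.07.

n(PbO2) = 67.24 / 239.20 = 0.2811 mol
n(Pb) = 98.70 / 207.20 = 0.4764 mol
n(H2SO4) = 85.60 / 98.07 = 0.8728 mol
n/ν → PbO2: 0.2811, Pb: 0.4764, H2SO4: 0.4364; PbO2 is limiting.
H2SO4 consumed = (2/1) × 0.2811 = 0.5622 mol
H2SO4 remaining = 0.8728 − 0.5622 = 0.3106 mol

0.311 mol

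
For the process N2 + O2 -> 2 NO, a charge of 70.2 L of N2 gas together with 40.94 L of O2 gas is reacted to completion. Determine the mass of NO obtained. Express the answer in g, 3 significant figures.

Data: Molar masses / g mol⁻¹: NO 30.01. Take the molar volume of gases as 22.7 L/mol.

108 g

n(N2) = 70.20 / 22.7 = 3.093 mol
n(O2) = 40.94 / 22.7 = 1.804 mol
n/ν → N2: 3.093, O2: 1.804; O2 is limiting.
n(NO) = (2/1) × 1.804 = 3.608 mol
mass = 3.608 × 30.01 = 108.3 g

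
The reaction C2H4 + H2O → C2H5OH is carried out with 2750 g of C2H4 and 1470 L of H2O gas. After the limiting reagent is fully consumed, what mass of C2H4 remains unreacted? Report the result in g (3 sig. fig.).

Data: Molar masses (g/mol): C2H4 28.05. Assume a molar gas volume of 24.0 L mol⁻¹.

1030 g

n(C2H4) = 2750 / 28.05 = 98.04 mol
n(H2O) = 1470 / 24.0 = 61.25 mol
n/ν for C2H4 = 98.04/1 = 98.04
n/ν for H2O = 61.25/1 = 61.25
Smallest n/ν is H2O → limiting reagent.
C2H4 consumed = (1/1) × 61.25 = 61.25 mol
C2H4 remaining = 98.04 − 61.25 = 36.79 mol
mass = 36.79 × 28.05 = 1032 g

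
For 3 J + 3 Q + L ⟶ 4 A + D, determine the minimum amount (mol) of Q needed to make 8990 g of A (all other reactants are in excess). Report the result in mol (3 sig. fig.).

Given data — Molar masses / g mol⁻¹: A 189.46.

n(A) = 8990 / 189.46 = 47.45 mol
n(Q) = (3/4) × 47.45 = 35.59 mol

35.6 mol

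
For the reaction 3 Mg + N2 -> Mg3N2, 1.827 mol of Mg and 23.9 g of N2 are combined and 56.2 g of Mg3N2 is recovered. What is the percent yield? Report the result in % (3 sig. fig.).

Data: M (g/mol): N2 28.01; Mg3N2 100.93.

91.4 %

n(Mg) = 1.827 mol
n(N2) = 23.90 / 28.01 = 0.8533 mol
n/ν → Mg: 0.6090, N2: 0.8533; Mg is limiting.
theoretical n(Mg3N2) = (1/3) × 1.827 = 0.6090 mol → 61.47 g
% yield = 56.2 / 61.47 × 100 = 91.43 %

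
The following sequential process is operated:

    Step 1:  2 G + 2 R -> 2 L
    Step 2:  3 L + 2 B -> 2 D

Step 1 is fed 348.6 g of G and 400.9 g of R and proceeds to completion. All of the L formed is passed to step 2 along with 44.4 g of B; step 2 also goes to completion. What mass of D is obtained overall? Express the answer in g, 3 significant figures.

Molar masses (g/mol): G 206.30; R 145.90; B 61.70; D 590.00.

425 g

Step 1:
n(G) = 348.6 / 206.30 = 1.690 mol
n(R) = 400.9 / 145.90 = 2.748 mol
n/ν for G = 1.690/2 = 0.8450
n/ν for R = 2.748/2 = 1.374
Smallest n/ν is G → limiting reagent.
n(L) produced = (2/2) × 1.690 = 1.690 mol
Step 2:
n(L) available = 1.690 mol
n(B) = 44.40 / 61.70 = 0.7196 mol
n/ν for L = 1.690/3 = 0.5633
n/ν for B = 0.7196/2 = 0.3598
Smallest n/ν is B → limiting reagent.
n(D) = (2/2) × 0.7196 = 0.7196 mol
mass = 0.7196 × 590.00 = 424.6 g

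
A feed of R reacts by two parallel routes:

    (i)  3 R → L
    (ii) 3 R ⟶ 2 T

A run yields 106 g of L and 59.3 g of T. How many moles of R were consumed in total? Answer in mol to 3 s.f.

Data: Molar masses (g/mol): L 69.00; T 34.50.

n(L) = 106 / 69.00 = 1.536 mol
n(T) = 59.3 / 34.50 = 1.719 mol
n(R) via (i) = (3/1)×1.536 = 4.608 mol
n(R) via (ii) = (3/2)×1.719 = 2.579 mol
total n(R) = 4.608 + 2.579 = 7.187 mol

7.19 mol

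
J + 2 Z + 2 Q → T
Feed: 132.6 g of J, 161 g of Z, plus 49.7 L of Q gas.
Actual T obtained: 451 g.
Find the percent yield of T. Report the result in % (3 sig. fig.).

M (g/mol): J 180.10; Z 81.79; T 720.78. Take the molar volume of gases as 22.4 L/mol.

n(J) = 132.6 / 180.10 = 0.7363 mol
n(Z) = 161.0 / 81.79 = 1.968 mol
n(Q) = 49.70 / 22.4 = 2.219 mol
n/ν for J = 0.7363/1 = 0.7363
n/ν for Z = 1.968/2 = 0.9840
n/ν for Q = 2.219/2 = 1.110
Smallest n/ν is J → limiting reagent.
theoretical n(T) = (1/1) × 0.7363 = 0.7363 mol → 530.7 g
% yield = 451 / 530.7 × 100 = 84.98 %

85.0 %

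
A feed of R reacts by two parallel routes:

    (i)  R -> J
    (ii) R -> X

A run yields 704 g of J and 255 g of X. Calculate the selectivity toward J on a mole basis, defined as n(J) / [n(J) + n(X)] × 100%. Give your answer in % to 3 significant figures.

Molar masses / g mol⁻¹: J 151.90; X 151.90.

n(J) = 704 / 151.90 = 4.635 mol
n(X) = 255 / 151.90 = 1.679 mol
selectivity = 4.635/(4.635+1.679) × 100 = 73.41 %

73.4 %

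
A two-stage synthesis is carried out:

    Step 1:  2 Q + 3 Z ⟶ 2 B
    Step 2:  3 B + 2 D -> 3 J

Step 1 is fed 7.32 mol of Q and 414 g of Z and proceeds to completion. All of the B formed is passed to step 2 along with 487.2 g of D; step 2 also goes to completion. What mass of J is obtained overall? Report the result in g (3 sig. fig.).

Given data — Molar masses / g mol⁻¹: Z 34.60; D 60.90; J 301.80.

2210 g

Step 1:
n(Q) = 7.320 mol
n(Z) = 414.0 / 34.60 = 11.97 mol
n/ν for Q = 7.320/2 = 3.660
n/ν for Z = 11.97/3 = 3.990
Smallest n/ν is Q → limiting reagent.
n(B) produced = (2/2) × 7.320 = 7.320 mol
Step 2:
n(B) available = 7.320 mol
n(D) = 487.2 / 60.90 = 8.000 mol
n/ν for B = 7.320/3 = 2.440
n/ν for D = 8.000/2 = 4.000
Smallest n/ν is B → limiting reagent.
n(J) = (3/3) × 7.320 = 7.320 mol
mass = 7.320 × 301.80 = 2209 g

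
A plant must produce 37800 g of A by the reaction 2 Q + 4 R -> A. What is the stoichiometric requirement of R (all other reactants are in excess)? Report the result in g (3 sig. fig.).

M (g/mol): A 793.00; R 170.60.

n(A) = 37800 / 793.00 = 47.67 mol
n(R) = (4/1) × 47.67 = 190.7 mol
mass = 190.7 × 170.60 = 32530 g

32500 g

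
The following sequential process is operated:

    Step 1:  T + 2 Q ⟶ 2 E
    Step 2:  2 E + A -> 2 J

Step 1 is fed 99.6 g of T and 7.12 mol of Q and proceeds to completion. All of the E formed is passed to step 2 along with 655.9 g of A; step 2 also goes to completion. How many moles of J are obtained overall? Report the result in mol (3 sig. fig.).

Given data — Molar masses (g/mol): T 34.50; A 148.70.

5.77 mol

Step 1:
n(T) = 99.60 / 34.50 = 2.887 mol
n(Q) = 7.120 mol
n/ν for T = 2.887/1 = 2.887
n/ν for Q = 7.120/2 = 3.560
Smallest n/ν is T → limiting reagent.
n(E) produced = (2/1) × 2.887 = 5.774 mol
Step 2:
n(E) available = 5.774 mol
n(A) = 655.9 / 148.70 = 4.411 mol
n/ν for E = 5.774/2 = 2.887
n/ν for A = 4.411/1 = 4.411
Smallest n/ν is E → limiting reagent.
n(J) = (2/2) × 5.774 = 5.774 mol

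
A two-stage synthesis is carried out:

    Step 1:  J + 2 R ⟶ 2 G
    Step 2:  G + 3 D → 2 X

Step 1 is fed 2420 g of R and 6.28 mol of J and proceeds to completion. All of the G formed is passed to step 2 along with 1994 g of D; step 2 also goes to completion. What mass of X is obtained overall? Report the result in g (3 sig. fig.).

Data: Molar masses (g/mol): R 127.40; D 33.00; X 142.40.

3580 g

Step 1:
n(R) = 2420 / 127.40 = 19.00 mol
n(J) = 6.280 mol
n/ν for R = 19.00/2 = 9.500
n/ν for J = 6.280/1 = 6.280
Smallest n/ν is J → limiting reagent.
n(G) produced = (2/1) × 6.280 = 12.56 mol
Step 2:
n(G) available = 12.56 mol
n(D) = 1994 / 33.00 = 60.42 mol
n/ν for G = 12.56/1 = 12.56
n/ν for D = 60.42/3 = 20.14
Smallest n/ν is G → limiting reagent.
n(X) = (2/1) × 12.56 = 25.12 mol
mass = 25.12 × 142.40 = 3577 g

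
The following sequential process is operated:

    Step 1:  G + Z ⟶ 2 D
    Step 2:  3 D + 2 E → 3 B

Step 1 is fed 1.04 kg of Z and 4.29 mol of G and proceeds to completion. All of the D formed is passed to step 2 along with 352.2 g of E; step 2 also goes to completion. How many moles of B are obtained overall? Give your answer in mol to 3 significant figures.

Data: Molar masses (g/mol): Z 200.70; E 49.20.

8.58 mol

Step 1:
n(Z) = 1.040×1000 / 200.70 = 5.182 mol
n(G) = 4.290 mol
n/ν for Z = 5.182/1 = 5.182
n/ν for G = 4.290/1 = 4.290
Smallest n/ν is G → limiting reagent.
n(D) produced = (2/1) × 4.290 = 8.580 mol
Step 2:
n(D) available = 8.580 mol
n(E) = 352.2 / 49.20 = 7.159 mol
n/ν for D = 8.580/3 = 2.860
n/ν for E = 7.159/2 = 3.580
Smallest n/ν is D → limiting reagent.
n(B) = (3/3) × 8.580 = 8.580 mol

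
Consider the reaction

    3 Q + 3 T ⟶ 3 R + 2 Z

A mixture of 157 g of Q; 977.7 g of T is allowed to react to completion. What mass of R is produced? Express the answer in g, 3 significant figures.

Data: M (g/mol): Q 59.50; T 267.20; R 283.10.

747 g

n(Q) = 157.0 / 59.50 = 2.639 mol
n(T) = 977.7 / 267.20 = 3.659 mol
n/ν for Q = 2.639/3 = 0.8797
n/ν for T = 3.659/3 = 1.220
Smallest n/ν is Q → limiting reagent.
n(R) = (3/3) × 2.639 = 2.639 mol
mass = 2.639 × 283.10 = 747.1 g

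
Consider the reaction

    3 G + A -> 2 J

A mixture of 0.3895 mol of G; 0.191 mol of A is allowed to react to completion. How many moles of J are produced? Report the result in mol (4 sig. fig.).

0.2597 mol

n(G) = 0.3895 mol
n(A) = 0.1910 mol
n/ν for G = 0.3895/3 = 0.1298
n/ν for A = 0.1910/1 = 0.1910
Smallest n/ν is G → limiting reagent.
n(J) = (2/3) × 0.3895 = 0.2597 mol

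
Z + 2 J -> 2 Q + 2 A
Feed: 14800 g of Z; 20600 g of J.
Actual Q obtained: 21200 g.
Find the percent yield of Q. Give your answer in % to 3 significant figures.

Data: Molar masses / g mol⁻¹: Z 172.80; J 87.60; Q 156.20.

79.2 %

n(Z) = 14800 / 172.80 = 85.65 mol
n(J) = 20600 / 87.60 = 235.2 mol
n/ν for Z = 85.65/1 = 85.65
n/ν for J = 235.2/2 = 117.6
Smallest n/ν is Z → limiting reagent.
theoretical n(Q) = (2/1) × 85.65 = 171.3 mol → 26760 g
% yield = 21200 / 26760 × 100 = 79.22 %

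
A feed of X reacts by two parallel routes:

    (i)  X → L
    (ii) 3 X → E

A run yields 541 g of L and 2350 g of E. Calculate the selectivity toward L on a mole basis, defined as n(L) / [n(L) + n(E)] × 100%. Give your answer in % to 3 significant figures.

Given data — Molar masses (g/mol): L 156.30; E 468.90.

n(L) = 541 / 156.30 = 3.461 mol
n(E) = 2350 / 468.90 = 5.012 mol
selectivity = 3.461/(3.461+5.012) × 100 = 40.85 %

40.9 %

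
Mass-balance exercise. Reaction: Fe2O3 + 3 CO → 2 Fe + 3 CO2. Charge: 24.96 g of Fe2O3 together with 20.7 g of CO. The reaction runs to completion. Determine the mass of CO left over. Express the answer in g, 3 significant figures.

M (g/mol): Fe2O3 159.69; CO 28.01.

7.57 g

n(Fe2O3) = 24.96 / 159.69 = 0.1563 mol
n(CO) = 20.70 / 28.01 = 0.7390 mol
n/ν → Fe2O3: 0.1563, CO: 0.2463; Fe2O3 is limiting.
CO consumed = (3/1) × 0.1563 = 0.4689 mol
CO remaining = 0.7390 − 0.4689 = 0.2701 mol
mass = 0.2701 × 28.01 = 7.566 g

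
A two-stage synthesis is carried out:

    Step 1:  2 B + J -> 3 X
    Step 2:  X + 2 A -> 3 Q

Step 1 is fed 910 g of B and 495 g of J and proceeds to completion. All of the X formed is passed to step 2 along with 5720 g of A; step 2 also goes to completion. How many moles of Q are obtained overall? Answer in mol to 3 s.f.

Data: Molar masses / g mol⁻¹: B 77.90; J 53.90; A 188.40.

45.5 mol

Step 1:
n(B) = 910.0 / 77.90 = 11.68 mol
n(J) = 495.0 / 53.90 = 9.184 mol
n/ν for B = 11.68/2 = 5.840
n/ν for J = 9.184/1 = 9.184
Smallest n/ν is B → limiting reagent.
n(X) produced = (3/2) × 11.68 = 17.52 mol
Step 2:
n(X) available = 17.52 mol
n(A) = 5720 / 188.40 = 30.36 mol
n/ν for X = 17.52/1 = 17.52
n/ν for A = 30.36/2 = 15.18
Smallest n/ν is A → limiting reagent.
n(Q) = (3/2) × 30.36 = 45.54 mol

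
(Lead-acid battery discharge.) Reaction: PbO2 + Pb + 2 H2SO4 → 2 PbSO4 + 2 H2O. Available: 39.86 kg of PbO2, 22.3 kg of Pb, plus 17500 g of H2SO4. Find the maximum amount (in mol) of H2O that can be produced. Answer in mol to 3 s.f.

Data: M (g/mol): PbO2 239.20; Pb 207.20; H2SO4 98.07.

178 mol

n(PbO2) = 39.86×1000 / 239.20 = 166.6 mol
n(Pb) = 22.30×1000 / 207.20 = 107.6 mol
n(H2SO4) = 17500 / 98.07 = 178.4 mol
n/ν → PbO2: 166.6, Pb: 107.6, H2SO4: 89.20; H2SO4 is limiting.
n(H2O) = (2/2) × 178.4 = 178.4 mol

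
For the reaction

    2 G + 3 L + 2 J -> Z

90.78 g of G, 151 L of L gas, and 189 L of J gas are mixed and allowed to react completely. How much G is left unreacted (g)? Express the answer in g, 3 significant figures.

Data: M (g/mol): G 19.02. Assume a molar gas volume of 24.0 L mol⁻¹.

11.0 g

n(G) = 90.78 / 19.02 = 4.773 mol
n(L) = 151.0 / 24.0 = 6.292 mol
n(J) = 189.0 / 24.0 = 7.875 mol
n/ν → G: 2.387, L: 2.097, J: 3.938; L is limiting.
G consumed = (2/3) × 6.292 = 4.195 mol
G remaining = 4.773 − 4.195 = 0.5780 mol
mass = 0.5780 × 19.02 = 10.99 g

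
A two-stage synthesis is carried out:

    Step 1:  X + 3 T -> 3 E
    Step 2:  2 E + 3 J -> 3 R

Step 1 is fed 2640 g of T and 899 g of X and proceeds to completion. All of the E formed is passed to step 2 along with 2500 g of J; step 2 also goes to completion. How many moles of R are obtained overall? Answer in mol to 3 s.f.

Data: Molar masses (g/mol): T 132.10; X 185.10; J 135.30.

Step 1:
n(T) = 2640 / 132.10 = 19.98 mol
n(X) = 899.0 / 185.10 = 4.857 mol
n/ν for T = 19.98/3 = 6.660
n/ν for X = 4.857/1 = 4.857
Smallest n/ν is X → limiting reagent.
n(E) produced = (3/1) × 4.857 = 14.57 mol
Step 2:
n(E) available = 14.57 mol
n(J) = 2500 / 135.30 = 18.48 mol
n/ν for E = 14.57/2 = 7.285
n/ν for J = 18.48/3 = 6.160
Smallest n/ν is J → limiting reagent.
n(R) = (3/3) × 18.48 = 18.48 mol

18.5 mol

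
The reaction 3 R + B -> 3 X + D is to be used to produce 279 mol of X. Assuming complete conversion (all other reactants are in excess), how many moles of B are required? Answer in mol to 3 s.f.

93.0 mol

n(X) = 279.0 mol
n(B) = (1/3) × 279.0 = 93.00 mol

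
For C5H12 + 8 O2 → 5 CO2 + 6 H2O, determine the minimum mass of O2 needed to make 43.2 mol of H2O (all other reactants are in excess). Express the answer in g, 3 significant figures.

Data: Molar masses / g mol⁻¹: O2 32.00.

1840 g

n(H2O) = 43.20 mol
n(O2) = (8/6) × 43.20 = 57.60 mol
mass = 57.60 × 32.00 = 1843 g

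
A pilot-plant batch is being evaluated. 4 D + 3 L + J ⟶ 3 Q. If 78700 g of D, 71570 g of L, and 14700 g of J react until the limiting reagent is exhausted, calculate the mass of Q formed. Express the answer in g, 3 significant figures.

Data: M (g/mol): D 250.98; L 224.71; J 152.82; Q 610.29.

n(D) = 78700 / 250.98 = 313.6 mol
n(L) = 71570 / 224.71 = 318.5 mol
n(J) = 14700 / 152.82 = 96.19 mol
n/ν for D = 313.6/4 = 78.40
n/ν for L = 318.5/3 = 106.2
n/ν for J = 96.19/1 = 96.19
Smallest n/ν is D → limiting reagent.
n(Q) = (3/4) × 313.6 = 235.2 mol
mass = 235.2 × 610.29 = 143500 g

144000 g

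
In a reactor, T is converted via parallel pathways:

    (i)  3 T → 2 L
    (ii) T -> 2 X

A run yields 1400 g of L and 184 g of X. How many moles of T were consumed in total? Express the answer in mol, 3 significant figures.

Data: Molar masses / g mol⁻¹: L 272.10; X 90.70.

8.73 mol

n(L) = 1400 / 272.10 = 5.145 mol
n(X) = 184 / 90.70 = 2.029 mol
n(T) via (i) = (3/2)×5.145 = 7.718 mol
n(T) via (ii) = (1/2)×2.029 = 1.015 mol
total n(T) = 7.718 + 1.015 = 8.733 mol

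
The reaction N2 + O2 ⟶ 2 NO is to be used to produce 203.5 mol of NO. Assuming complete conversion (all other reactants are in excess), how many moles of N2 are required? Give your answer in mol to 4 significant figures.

n(NO) = 203.5 mol
n(N2) = (1/2) × 203.5 = 101.8 mol

101.8 mol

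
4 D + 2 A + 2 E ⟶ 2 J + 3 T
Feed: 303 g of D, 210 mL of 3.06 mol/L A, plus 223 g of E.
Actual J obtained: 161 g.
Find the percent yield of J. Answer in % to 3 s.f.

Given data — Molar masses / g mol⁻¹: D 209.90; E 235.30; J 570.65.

43.9 %

n(D) = 303.0 / 209.90 = 1.444 mol
n(A) = 3.06 × 210.0/1000 = 0.6426 mol
n(E) = 223.0 / 235.30 = 0.9477 mol
n/ν → D: 0.3610, A: 0.3213, E: 0.4739; A is limiting.
theoretical n(J) = (2/2) × 0.6426 = 0.6426 mol → 366.7 g
% yield = 161 / 366.7 × 100 = 43.91 %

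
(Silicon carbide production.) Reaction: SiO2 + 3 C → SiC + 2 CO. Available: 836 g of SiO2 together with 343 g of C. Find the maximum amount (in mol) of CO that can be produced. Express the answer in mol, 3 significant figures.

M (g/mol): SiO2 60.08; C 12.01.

n(SiO2) = 836.0 / 60.08 = 13.91 mol
n(C) = 343.0 / 12.01 = 28.56 mol
n/ν for SiO2 = 13.91/1 = 13.91
n/ν for C = 28.56/3 = 9.520
Smallest n/ν is C → limiting reagent.
n(CO) = (2/3) × 28.56 = 19.04 mol

19.0 mol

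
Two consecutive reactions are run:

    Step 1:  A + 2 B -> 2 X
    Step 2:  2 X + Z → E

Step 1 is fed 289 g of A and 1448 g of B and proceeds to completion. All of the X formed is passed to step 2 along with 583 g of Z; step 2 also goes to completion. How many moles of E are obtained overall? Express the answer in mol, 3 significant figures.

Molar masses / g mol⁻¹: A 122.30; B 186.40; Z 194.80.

2.36 mol

Step 1:
n(A) = 289.0 / 122.30 = 2.363 mol
n(B) = 1448 / 186.40 = 7.768 mol
n/ν → A: 2.363, B: 3.884; A is limiting.
n(X) produced = (2/1) × 2.363 = 4.726 mol
Step 2:
n(X) available = 4.726 mol
n(Z) = 583.0 / 194.80 = 2.993 mol
n/ν → X: 2.363, Z: 2.993; X is limiting.
n(E) = (1/2) × 4.726 = 2.363 mol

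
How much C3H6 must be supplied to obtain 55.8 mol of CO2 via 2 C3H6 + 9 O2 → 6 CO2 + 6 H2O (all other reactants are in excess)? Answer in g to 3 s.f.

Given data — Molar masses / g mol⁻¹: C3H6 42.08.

783 g

n(CO2) = 55.80 mol
n(C3H6) = (2/6) × 55.80 = 18.60 mol
mass = 18.60 × 42.08 = 782.7 g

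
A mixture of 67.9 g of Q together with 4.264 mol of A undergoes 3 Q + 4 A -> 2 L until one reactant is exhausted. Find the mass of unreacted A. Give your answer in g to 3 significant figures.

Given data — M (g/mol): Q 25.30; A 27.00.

n(Q) = 67.90 / 25.30 = 2.684 mol
n(A) = 4.264 mol
n/ν for Q = 2.684/3 = 0.8947
n/ν for A = 4.264/4 = 1.066
Smallest n/ν is Q → limiting reagent.
A consumed = (4/3) × 2.684 = 3.579 mol
A remaining = 4.264 − 3.579 = 0.6850 mol
mass = 0.6850 × 27.00 = 18.50 g

18.5 g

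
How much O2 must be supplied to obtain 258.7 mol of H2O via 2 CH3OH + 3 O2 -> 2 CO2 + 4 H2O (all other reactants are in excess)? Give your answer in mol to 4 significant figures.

194.0 mol

n(H2O) = 258.7 mol
n(O2) = (3/4) × 258.7 = 194.0 mol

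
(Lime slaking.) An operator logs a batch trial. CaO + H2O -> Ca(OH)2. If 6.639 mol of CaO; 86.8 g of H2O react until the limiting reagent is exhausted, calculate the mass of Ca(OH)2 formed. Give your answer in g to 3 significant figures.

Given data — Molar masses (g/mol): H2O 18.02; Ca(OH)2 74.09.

n(CaO) = 6.639 mol
n(H2O) = 86.80 / 18.02 = 4.817 mol
n/ν → CaO: 6.639, H2O: 4.817; H2O is limiting.
n(Ca(OH)2) = (1/1) × 4.817 = 4.817 mol
mass = 4.817 × 74.09 = 356.9 g

357 g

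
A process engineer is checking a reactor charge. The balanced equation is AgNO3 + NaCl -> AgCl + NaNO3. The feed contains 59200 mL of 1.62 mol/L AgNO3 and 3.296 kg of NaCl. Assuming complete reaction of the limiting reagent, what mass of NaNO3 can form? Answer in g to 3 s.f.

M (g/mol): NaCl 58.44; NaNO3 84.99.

4790 g

n(AgNO3) = 1.62 × 59200/1000 = 95.90 mol
n(NaCl) = 3.296×1000 / 58.44 = 56.40 mol
n/ν for AgNO3 = 95.90/1 = 95.90
n/ν for NaCl = 56.40/1 = 56.40
Smallest n/ν is NaCl → limiting reagent.
n(NaNO3) = (1/1) × 56.40 = 56.40 mol
mass = 56.40 × 84.99 = 4793 g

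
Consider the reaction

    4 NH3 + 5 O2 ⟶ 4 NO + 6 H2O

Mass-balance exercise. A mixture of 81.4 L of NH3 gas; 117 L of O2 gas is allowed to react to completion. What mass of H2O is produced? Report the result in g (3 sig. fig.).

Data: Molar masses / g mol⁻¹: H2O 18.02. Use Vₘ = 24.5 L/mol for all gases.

89.8 g

n(NH3) = 81.40 / 24.5 = 3.322 mol
n(O2) = 117.0 / 24.5 = 4.776 mol
n/ν for NH3 = 3.322/4 = 0.8305
n/ν for O2 = 4.776/5 = 0.9552
Smallest n/ν is NH3 → limiting reagent.
n(H2O) = (6/4) × 3.322 = 4.983 mol
mass = 4.983 × 18.02 = 89.79 g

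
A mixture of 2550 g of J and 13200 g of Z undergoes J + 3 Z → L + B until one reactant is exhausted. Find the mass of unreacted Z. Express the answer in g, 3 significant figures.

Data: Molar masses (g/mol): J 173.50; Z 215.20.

n(J) = 2550 / 173.50 = 14.70 mol
n(Z) = 13200 / 215.20 = 61.34 mol
n/ν for J = 14.70/1 = 14.70
n/ν for Z = 61.34/3 = 20.45
Smallest n/ν is J → limiting reagent.
Z consumed = (3/1) × 14.70 = 44.10 mol
Z remaining = 61.34 − 44.10 = 17.24 mol
mass = 17.24 × 215.20 = 3710 g

3710 g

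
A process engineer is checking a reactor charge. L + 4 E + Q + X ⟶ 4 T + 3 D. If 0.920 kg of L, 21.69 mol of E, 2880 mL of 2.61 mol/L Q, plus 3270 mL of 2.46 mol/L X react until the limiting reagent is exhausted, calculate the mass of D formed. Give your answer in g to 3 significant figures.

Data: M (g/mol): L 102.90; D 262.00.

n(L) = 0.9200×1000 / 102.90 = 8.941 mol
n(E) = 21.69 mol
n(Q) = 2.61 × 2880/1000 = 7.517 mol
n(X) = 2.46 × 3270/1000 = 8.044 mol
n/ν for L = 8.941/1 = 8.941
n/ν for E = 21.69/4 = 5.423
n/ν for Q = 7.517/1 = 7.517
n/ν for X = 8.044/1 = 8.044
Smallest n/ν is E → limiting reagent.
n(D) = (3/4) × 21.69 = 16.27 mol
mass = 16.27 × 262.00 = 4263 g

4260 g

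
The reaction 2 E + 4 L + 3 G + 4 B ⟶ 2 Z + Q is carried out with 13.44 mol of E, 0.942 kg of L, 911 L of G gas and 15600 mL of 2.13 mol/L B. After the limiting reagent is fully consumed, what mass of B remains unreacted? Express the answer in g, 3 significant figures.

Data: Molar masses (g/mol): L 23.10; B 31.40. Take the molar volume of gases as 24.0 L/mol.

n(E) = 13.44 mol
n(L) = 0.9420×1000 / 23.10 = 40.78 mol
n(G) = 911.0 / 24.0 = 37.96 mol
n(B) = 2.13 × 15600/1000 = 33.23 mol
n/ν for E = 13.44/2 = 6.720
n/ν for L = 40.78/4 = 10.20
n/ν for G = 37.96/3 = 12.65
n/ν for B = 33.23/4 = 8.308
Smallest n/ν is E → limiting reagent.
B consumed = (4/2) × 13.44 = 26.88 mol
B remaining = 33.23 − 26.88 = 6.350 mol
mass = 6.350 × 31.40 = 199.4 g

199 g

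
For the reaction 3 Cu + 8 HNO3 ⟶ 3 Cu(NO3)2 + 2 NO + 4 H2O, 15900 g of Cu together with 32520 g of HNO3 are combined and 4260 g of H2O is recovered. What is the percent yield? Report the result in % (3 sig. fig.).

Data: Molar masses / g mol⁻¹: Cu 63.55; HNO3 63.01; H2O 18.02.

91.6 %

n(Cu) = 15900 / 63.55 = 250.2 mol
n(HNO3) = 32520 / 63.01 = 516.1 mol
n/ν → Cu: 83.40, HNO3: 64.51; HNO3 is limiting.
theoretical n(H2O) = (4/8) × 516.1 = 258.1 mol → 4651 g
% yield = 4260 / 4651 × 100 = 91.59 %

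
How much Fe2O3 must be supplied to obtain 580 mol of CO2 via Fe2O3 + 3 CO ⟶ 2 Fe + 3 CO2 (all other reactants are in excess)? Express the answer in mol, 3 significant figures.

193 mol

n(CO2) = 580.0 mol
n(Fe2O3) = (1/3) × 580.0 = 193.3 mol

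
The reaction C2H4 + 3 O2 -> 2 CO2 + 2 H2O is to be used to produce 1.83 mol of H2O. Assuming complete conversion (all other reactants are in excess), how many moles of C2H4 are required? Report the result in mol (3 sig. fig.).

0.915 mol

n(H2O) = 1.830 mol
n(C2H4) = (1/2) × 1.830 = 0.9150 mol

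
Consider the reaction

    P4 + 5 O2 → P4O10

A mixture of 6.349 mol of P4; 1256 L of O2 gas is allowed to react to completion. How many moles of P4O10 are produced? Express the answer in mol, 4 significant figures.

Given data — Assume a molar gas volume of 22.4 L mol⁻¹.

n(P4) = 6.349 mol
n(O2) = 1256 / 22.4 = 56.07 mol
n/ν for P4 = 6.349/1 = 6.349
n/ν for O2 = 56.07/5 = 11.21
Smallest n/ν is P4 → limiting reagent.
n(P4O10) = (1/1) × 6.349 = 6.349 mol

6.349 mol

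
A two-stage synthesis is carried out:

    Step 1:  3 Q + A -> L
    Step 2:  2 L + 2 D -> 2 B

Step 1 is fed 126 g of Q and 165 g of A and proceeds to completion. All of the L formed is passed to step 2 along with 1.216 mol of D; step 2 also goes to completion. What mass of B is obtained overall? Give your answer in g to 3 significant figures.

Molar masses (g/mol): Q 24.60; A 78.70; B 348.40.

Step 1:
n(Q) = 126.0 / 24.60 = 5.122 mol
n(A) = 165.0 / 78.70 = 2.097 mol
n/ν → Q: 1.707, A: 2.097; Q is limiting.
n(L) produced = (1/3) × 5.122 = 1.707 mol
Step 2:
n(L) available = 1.707 mol
n(D) = 1.216 mol
n/ν → L: 0.8535, D: 0.6080; D is limiting.
n(B) = (2/2) × 1.216 = 1.216 mol
mass = 1.216 × 348.40 = 423.7 g

424 g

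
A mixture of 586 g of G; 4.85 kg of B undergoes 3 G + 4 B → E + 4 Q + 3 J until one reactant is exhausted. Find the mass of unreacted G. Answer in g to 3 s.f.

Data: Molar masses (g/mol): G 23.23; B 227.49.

n(G) = 586.0 / 23.23 = 25.23 mol
n(B) = 4.850×1000 / 227.49 = 21.32 mol
n/ν for G = 25.23/3 = 8.410
n/ν for B = 21.32/4 = 5.330
Smallest n/ν is B → limiting reagent.
G consumed = (3/4) × 21.32 = 15.99 mol
G remaining = 25.23 − 15.99 = 9.240 mol
mass = 9.240 × 23.23 = 214.6 g

215 g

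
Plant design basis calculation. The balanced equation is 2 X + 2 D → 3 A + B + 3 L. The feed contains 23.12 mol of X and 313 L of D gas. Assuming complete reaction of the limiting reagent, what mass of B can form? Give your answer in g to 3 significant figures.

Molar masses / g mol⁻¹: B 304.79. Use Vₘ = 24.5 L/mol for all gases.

n(X) = 23.12 mol
n(D) = 313.0 / 24.5 = 12.78 mol
n/ν for X = 23.12/2 = 11.56
n/ν for D = 12.78/2 = 6.390
Smallest n/ν is D → limiting reagent.
n(B) = (1/2) × 12.78 = 6.390 mol
mass = 6.390 × 304.79 = 1948 g

1950 g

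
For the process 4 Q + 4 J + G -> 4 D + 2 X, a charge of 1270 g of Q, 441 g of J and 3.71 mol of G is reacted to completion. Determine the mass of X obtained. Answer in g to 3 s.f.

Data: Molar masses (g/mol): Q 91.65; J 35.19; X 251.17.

n(Q) = 1270 / 91.65 = 13.86 mol
n(J) = 441.0 / 35.19 = 12.53 mol
n(G) = 3.710 mol
n/ν → Q: 3.465, J: 3.133, G: 3.710; J is limiting.
n(X) = (2/4) × 12.53 = 6.265 mol
mass = 6.265 × 251.17 = 1574 g

1570 g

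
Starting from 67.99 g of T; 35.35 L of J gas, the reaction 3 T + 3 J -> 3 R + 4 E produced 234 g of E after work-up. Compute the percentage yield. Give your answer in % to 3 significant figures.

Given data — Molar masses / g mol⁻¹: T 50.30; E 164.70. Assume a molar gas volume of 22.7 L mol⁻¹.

n(T) = 67.99 / 50.30 = 1.352 mol
n(J) = 35.35 / 22.7 = 1.557 mol
n/ν for T = 1.352/3 = 0.4507
n/ν for J = 1.557/3 = 0.5190
Smallest n/ν is T → limiting reagent.
theoretical n(E) = (4/3) × 1.352 = 1.803 mol → 297.0 g
% yield = 234 / 297.0 × 100 = 78.79 %

78.8 %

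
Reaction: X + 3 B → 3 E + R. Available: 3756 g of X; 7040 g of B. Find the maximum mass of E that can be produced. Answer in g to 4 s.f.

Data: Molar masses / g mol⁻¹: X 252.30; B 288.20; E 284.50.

6950 g

n(X) = 3756 / 252.30 = 14.89 mol
n(B) = 7040 / 288.20 = 24.43 mol
n/ν for X = 14.89/1 = 14.89
n/ν for B = 24.43/3 = 8.143
Smallest n/ν is B → limiting reagent.
n(E) = (3/3) × 24.43 = 24.43 mol
mass = 24.43 × 284.50 = 6950 g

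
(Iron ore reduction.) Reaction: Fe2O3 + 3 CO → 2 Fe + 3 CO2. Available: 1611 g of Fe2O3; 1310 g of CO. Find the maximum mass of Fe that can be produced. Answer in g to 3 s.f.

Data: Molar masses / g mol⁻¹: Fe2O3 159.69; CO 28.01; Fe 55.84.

n(Fe2O3) = 1611 / 159.69 = 10.09 mol
n(CO) = 1310 / 28.01 = 46.77 mol
n/ν for Fe2O3 = 10.09/1 = 10.09
n/ν for CO = 46.77/3 = 15.59
Smallest n/ν is Fe2O3 → limiting reagent.
n(Fe) = (2/1) × 10.09 = 20.18 mol
mass = 20.18 × 55.84 = 1127 g

1130 g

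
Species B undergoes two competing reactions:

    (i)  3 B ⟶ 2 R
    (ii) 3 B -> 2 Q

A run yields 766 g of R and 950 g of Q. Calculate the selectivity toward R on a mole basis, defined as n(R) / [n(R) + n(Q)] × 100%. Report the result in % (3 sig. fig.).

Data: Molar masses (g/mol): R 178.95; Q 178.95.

n(R) = 766 / 178.95 = 4.281 mol
n(Q) = 950 / 178.95 = 5.309 mol
selectivity = 4.281/(4.281+5.309) × 100 = 44.64 %

44.6 %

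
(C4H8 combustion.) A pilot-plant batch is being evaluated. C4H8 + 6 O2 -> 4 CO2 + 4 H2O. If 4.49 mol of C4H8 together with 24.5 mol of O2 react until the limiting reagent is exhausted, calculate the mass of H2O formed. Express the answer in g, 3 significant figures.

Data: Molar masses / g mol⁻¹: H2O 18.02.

n(C4H8) = 4.490 mol
n(O2) = 24.50 mol
n/ν → C4H8: 4.490, O2: 4.083; O2 is limiting.
n(H2O) = (4/6) × 24.50 = 16.33 mol
mass = 16.33 × 18.02 = 294.3 g

294 g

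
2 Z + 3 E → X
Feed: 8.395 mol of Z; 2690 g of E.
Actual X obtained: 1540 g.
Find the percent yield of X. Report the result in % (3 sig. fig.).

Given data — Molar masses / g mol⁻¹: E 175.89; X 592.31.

n(Z) = 8.395 mol
n(E) = 2690 / 175.89 = 15.29 mol
n/ν for Z = 8.395/2 = 4.198
n/ν for E = 15.29/3 = 5.097
Smallest n/ν is Z → limiting reagent.
theoretical n(X) = (1/2) × 8.395 = 4.198 mol → 2487 g
% yield = 1540 / 2487 × 100 = 61.92 %

61.9 %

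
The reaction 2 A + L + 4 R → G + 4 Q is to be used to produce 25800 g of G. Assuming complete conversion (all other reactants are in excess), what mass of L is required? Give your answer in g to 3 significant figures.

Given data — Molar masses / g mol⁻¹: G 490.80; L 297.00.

n(G) = 25800 / 490.80 = 52.57 mol
n(L) = (1/1) × 52.57 = 52.57 mol
mass = 52.57 × 297.00 = 15610 g

15600 g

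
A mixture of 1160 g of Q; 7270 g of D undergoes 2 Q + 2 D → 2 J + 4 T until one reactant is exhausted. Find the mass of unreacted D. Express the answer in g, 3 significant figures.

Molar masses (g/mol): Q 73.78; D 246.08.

n(Q) = 1160 / 73.78 = 15.72 mol
n(D) = 7270 / 246.08 = 29.54 mol
n/ν → Q: 7.860, D: 14.77; Q is limiting.
D consumed = (2/2) × 15.72 = 15.72 mol
D remaining = 29.54 − 15.72 = 13.82 mol
mass = 13.82 × 246.08 = 3401 g

3400 g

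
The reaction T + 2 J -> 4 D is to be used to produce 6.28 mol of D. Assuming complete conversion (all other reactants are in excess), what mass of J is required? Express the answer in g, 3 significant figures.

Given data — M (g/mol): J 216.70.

680 g

n(D) = 6.280 mol
n(J) = (2/4) × 6.280 = 3.140 mol
mass = 3.140 × 216.70 = 680.4 g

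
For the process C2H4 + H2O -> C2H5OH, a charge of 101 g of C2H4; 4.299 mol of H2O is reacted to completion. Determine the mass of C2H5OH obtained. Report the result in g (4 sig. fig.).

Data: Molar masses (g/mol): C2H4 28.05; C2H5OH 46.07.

n(C2H4) = 101.0 / 28.05 = 3.601 mol
n(H2O) = 4.299 mol
n/ν for C2H4 = 3.601/1 = 3.601
n/ν for H2O = 4.299/1 = 4.299
Smallest n/ν is C2H4 → limiting reagent.
n(C2H5OH) = (1/1) × 3.601 = 3.601 mol
mass = 3.601 × 46.07 = 165.9 g

165.9 g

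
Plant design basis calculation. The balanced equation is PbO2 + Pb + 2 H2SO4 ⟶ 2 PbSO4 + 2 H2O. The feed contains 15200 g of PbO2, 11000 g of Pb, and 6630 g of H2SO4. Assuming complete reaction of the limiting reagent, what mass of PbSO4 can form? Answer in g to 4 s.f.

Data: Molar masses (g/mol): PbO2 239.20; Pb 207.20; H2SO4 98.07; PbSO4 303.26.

n(PbO2) = 15200 / 239.20 = 63.55 mol
n(Pb) = 11000 / 207.20 = 53.09 mol
n(H2SO4) = 6630 / 98.07 = 67.60 mol
n/ν for PbO2 = 63.55/1 = 63.55
n/ν for Pb = 53.09/1 = 53.09
n/ν for H2SO4 = 67.60/2 = 33.80
Smallest n/ν is H2SO4 → limiting reagent.
n(PbSO4) = (2/2) × 67.60 = 67.60 mol
mass = 67.60 × 303.26 = 20500 g

20500 g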